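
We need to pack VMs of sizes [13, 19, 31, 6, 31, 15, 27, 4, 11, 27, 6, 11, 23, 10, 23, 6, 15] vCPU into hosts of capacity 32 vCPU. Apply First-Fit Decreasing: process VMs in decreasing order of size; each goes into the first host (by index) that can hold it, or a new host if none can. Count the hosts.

10 hosts

Sorted descending: 31, 31, 27, 27, 23, 23, 19, 15, 15, 13, 11, 11, 10, 6, 6, 6, 4.
host 1: place 31 vCPU, 1 vCPU left
host 2: place 31 vCPU, 1 vCPU left
host 3: place 27 vCPU, 5 vCPU left
host 4: place 27 vCPU, 5 vCPU left
host 5: place 23 vCPU, 9 vCPU left
host 6: place 23 vCPU, 9 vCPU left
host 7: place 19 vCPU, 13 vCPU left
host 8: place 15 vCPU, 17 vCPU left
host 8: place 15 vCPU, 2 vCPU left
host 7: place 13 vCPU, 0 vCPU left
host 9: place 11 vCPU, 21 vCPU left
host 9: place 11 vCPU, 10 vCPU left
host 9: place 10 vCPU, 0 vCPU left
host 5: place 6 vCPU, 3 vCPU left
host 6: place 6 vCPU, 3 vCPU left
host 10: place 6 vCPU, 26 vCPU left
host 3: place 4 vCPU, 1 vCPU left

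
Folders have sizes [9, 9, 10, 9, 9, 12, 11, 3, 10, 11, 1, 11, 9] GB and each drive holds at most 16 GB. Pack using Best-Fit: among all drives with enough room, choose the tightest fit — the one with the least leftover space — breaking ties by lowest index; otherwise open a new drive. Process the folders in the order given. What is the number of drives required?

9 GB → drive 1 (remaining 7 GB)
9 GB → drive 2 (remaining 7 GB)
10 GB → drive 3 (remaining 6 GB)
9 GB → drive 4 (remaining 7 GB)
9 GB → drive 5 (remaining 7 GB)
12 GB → drive 6 (remaining 4 GB)
11 GB → drive 7 (remaining 5 GB)
3 GB → drive 6 (remaining 1 GB)
10 GB → drive 8 (remaining 6 GB)
11 GB → drive 9 (remaining 5 GB)
1 GB → drive 6 (remaining 0 GB)
11 GB → drive 10 (remaining 5 GB)
9 GB → drive 11 (remaining 7 GB)
Final drives: [9] [9] [10] [9] [9] [12,3,1] [11] [10] [11] [11] [9].

11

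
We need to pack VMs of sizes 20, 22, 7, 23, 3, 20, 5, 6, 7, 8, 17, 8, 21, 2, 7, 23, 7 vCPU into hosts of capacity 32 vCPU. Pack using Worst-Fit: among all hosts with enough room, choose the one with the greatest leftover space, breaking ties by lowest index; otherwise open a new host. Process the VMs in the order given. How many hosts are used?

host 1: place 20 vCPU, 12 vCPU left
host 2: place 22 vCPU, 10 vCPU left
host 1: place 7 vCPU, 5 vCPU left
host 3: place 23 vCPU, 9 vCPU left
host 2: place 3 vCPU, 7 vCPU left
host 4: place 20 vCPU, 12 vCPU left
host 4: place 5 vCPU, 7 vCPU left
host 3: place 6 vCPU, 3 vCPU left
host 2: place 7 vCPU, 0 vCPU left
host 5: place 8 vCPU, 24 vCPU left
host 5: place 17 vCPU, 7 vCPU left
host 6: place 8 vCPU, 24 vCPU left
host 6: place 21 vCPU, 3 vCPU left
host 4: place 2 vCPU, 5 vCPU left
host 5: place 7 vCPU, 0 vCPU left
host 7: place 23 vCPU, 9 vCPU left
host 7: place 7 vCPU, 2 vCPU left

7 hosts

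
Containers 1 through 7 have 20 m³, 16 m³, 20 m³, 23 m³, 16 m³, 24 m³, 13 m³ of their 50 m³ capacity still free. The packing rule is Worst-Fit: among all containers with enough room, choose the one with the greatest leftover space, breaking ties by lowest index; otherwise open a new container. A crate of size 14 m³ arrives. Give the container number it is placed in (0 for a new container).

Containers with room: container 1 (20 m³), container 2 (16 m³), container 3 (20 m³), container 4 (23 m³), container 5 (16 m³), container 6 (24 m³).
Most room is container 6 with 24 m³ free.

6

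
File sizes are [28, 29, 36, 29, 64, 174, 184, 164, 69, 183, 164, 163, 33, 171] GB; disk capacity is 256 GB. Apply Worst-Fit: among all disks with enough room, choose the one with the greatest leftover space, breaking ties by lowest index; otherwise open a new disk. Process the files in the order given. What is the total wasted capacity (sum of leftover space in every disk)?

557

28 GB → disk 1 (remaining 228 GB)
29 GB → disk 1 (remaining 199 GB)
36 GB → disk 1 (remaining 163 GB)
29 GB → disk 1 (remaining 134 GB)
64 GB → disk 1 (remaining 70 GB)
174 GB → disk 2 (remaining 82 GB)
184 GB → disk 3 (remaining 72 GB)
164 GB → disk 4 (remaining 92 GB)
69 GB → disk 4 (remaining 23 GB)
183 GB → disk 5 (remaining 73 GB)
164 GB → disk 6 (remaining 92 GB)
163 GB → disk 7 (remaining 93 GB)
33 GB → disk 7 (remaining 60 GB)
171 GB → disk 8 (remaining 85 GB)
8 disks × 256 GB = 2048 GB; used 1491 GB; unused 557 GB.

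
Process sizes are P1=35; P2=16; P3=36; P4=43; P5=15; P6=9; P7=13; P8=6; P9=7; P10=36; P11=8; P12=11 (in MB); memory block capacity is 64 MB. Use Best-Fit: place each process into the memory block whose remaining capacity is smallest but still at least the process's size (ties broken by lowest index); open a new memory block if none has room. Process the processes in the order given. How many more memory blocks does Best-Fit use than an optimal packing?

Best-Fit: [35,16,9] [36,13,7,8] [43,15,6] [36,11] → 4 memory blocks.
Total size 235 MB; any packing needs at least ⌈235/64⌉ = 4 memory blocks.
So 4 is already optimal.

0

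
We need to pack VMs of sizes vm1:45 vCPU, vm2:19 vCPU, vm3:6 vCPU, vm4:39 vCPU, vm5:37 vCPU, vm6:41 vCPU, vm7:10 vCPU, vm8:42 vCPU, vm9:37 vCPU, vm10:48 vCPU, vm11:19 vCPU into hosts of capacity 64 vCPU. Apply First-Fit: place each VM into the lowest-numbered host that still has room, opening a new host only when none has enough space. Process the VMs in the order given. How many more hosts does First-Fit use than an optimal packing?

First-Fit: [45,19] [6,39,10] [37,19] [41] [42] [37] [48] → 7 hosts.
7 VMs exceed 32 vCPU (half the capacity), and no two of those can share a host, so at least 7 hosts are needed.
So 7 is already optimal.

0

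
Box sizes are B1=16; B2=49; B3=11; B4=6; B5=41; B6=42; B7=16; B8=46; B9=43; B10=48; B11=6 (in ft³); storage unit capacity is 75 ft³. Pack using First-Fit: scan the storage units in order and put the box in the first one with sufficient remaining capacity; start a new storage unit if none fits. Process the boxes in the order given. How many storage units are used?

B1 (16 ft³) → storage unit 1 (remaining 59 ft³)
B2 (49 ft³) → storage unit 1 (remaining 10 ft³)
B3 (11 ft³) → storage unit 2 (remaining 64 ft³)
B4 (6 ft³) → storage unit 1 (remaining 4 ft³)
B5 (41 ft³) → storage unit 2 (remaining 23 ft³)
B6 (42 ft³) → storage unit 3 (remaining 33 ft³)
B7 (16 ft³) → storage unit 2 (remaining 7 ft³)
B8 (46 ft³) → storage unit 4 (remaining 29 ft³)
B9 (43 ft³) → storage unit 5 (remaining 32 ft³)
B10 (48 ft³) → storage unit 6 (remaining 27 ft³)
B11 (6 ft³) → storage unit 2 (remaining 1 ft³)

6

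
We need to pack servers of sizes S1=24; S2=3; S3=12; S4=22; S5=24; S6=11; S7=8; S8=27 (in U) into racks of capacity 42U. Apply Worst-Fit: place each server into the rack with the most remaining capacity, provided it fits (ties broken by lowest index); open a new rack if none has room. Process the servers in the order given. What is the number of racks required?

4

S1 (24U) → rack 1 (remaining 18U)
S2 (3U) → rack 1 (remaining 15U)
S3 (12U) → rack 1 (remaining 3U)
S4 (22U) → rack 2 (remaining 20U)
S5 (24U) → rack 3 (remaining 18U)
S6 (11U) → rack 2 (remaining 9U)
S7 (8U) → rack 3 (remaining 10U)
S8 (27U) → rack 4 (remaining 15U)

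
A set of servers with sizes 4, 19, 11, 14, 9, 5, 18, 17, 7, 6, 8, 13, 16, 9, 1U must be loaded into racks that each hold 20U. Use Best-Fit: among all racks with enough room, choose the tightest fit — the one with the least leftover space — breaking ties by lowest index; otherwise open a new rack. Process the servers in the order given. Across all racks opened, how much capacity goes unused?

23

4U → rack 1 (remaining 16U)
19U → rack 2 (remaining 1U)
11U → rack 1 (remaining 5U)
14U → rack 3 (remaining 6U)
9U → rack 4 (remaining 11U)
5U → rack 1 (remaining 0U)
18U → rack 5 (remaining 2U)
17U → rack 6 (remaining 3U)
7U → rack 4 (remaining 4U)
6U → rack 3 (remaining 0U)
8U → rack 7 (remaining 12U)
13U → rack 8 (remaining 7U)
16U → rack 9 (remaining 4U)
9U → rack 7 (remaining 3U)
1U → rack 2 (remaining 0U)
9 racks × 20U = 180U; used 157U; unused 23U.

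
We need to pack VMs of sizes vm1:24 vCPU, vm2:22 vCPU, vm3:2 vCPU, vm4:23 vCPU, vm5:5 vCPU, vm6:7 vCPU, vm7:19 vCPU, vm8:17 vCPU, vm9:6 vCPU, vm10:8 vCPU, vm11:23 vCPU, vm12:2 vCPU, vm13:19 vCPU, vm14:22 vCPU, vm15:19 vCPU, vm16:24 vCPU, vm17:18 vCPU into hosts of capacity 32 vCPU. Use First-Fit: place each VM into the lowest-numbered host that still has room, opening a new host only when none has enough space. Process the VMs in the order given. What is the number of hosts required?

Put vm1 (24 vCPU) in host 1; 8 vCPU remain.
Put vm2 (22 vCPU) in host 2; 10 vCPU remain.
Put vm3 (2 vCPU) in host 1; 6 vCPU remain.
Put vm4 (23 vCPU) in host 3; 9 vCPU remain.
Put vm5 (5 vCPU) in host 1; 1 vCPU remain.
Put vm6 (7 vCPU) in host 2; 3 vCPU remain.
Put vm7 (19 vCPU) in host 4; 13 vCPU remain.
Put vm8 (17 vCPU) in host 5; 15 vCPU remain.
Put vm9 (6 vCPU) in host 3; 3 vCPU remain.
Put vm10 (8 vCPU) in host 4; 5 vCPU remain.
Put vm11 (23 vCPU) in host 6; 9 vCPU remain.
Put vm12 (2 vCPU) in host 2; 1 vCPU remain.
Put vm13 (19 vCPU) in host 7; 13 vCPU remain.
Put vm14 (22 vCPU) in host 8; 10 vCPU remain.
Put vm15 (19 vCPU) in host 9; 13 vCPU remain.
Put vm16 (24 vCPU) in host 10; 8 vCPU remain.
Put vm17 (18 vCPU) in host 11; 14 vCPU remain.

11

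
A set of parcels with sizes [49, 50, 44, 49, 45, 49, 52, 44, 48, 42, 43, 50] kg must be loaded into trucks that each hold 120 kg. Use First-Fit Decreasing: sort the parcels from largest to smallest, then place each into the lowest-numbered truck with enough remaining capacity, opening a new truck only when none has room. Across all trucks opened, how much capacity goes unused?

Sorted descending: 52, 50, 50, 49, 49, 49, 48, 45, 44, 44, 43, 42.
52 kg → truck 1 (remaining 68 kg)
50 kg → truck 1 (remaining 18 kg)
50 kg → truck 2 (remaining 70 kg)
49 kg → truck 2 (remaining 21 kg)
49 kg → truck 3 (remaining 71 kg)
49 kg → truck 3 (remaining 22 kg)
48 kg → truck 4 (remaining 72 kg)
45 kg → truck 4 (remaining 27 kg)
44 kg → truck 5 (remaining 76 kg)
44 kg → truck 5 (remaining 32 kg)
43 kg → truck 6 (remaining 77 kg)
42 kg → truck 6 (remaining 35 kg)
6 trucks × 120 kg = 720 kg; used 565 kg; unused 155 kg.

155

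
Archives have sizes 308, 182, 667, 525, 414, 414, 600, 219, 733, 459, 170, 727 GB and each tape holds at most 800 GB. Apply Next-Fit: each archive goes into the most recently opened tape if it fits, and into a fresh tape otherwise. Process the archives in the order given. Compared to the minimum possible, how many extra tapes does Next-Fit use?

Next-Fit: [308,182] [667] [525] [414] [414] [600] [219] [733] [459,170] [727] → 10 tapes.
8 archives exceed 400 GB (half the capacity), and no two of those can share a tape, so at least 8 tapes are needed.
An optimal packing achieves that bound: [733] [727] [667] [600,182] [525,219] [459,308] [414,170] [414] → 8 tapes.
Excess: 10 − 8 = 2.

2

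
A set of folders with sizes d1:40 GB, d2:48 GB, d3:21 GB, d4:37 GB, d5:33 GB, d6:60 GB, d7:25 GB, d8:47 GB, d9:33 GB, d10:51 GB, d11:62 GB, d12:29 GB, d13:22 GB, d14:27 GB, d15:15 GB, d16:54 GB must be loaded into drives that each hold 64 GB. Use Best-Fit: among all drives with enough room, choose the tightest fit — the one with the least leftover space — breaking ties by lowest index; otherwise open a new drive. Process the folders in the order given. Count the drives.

11 drives

d1 (40 GB) → drive 1 (remaining 24 GB)
d2 (48 GB) → drive 2 (remaining 16 GB)
d3 (21 GB) → drive 1 (remaining 3 GB)
d4 (37 GB) → drive 3 (remaining 27 GB)
d5 (33 GB) → drive 4 (remaining 31 GB)
d6 (60 GB) → drive 5 (remaining 4 GB)
d7 (25 GB) → drive 3 (remaining 2 GB)
d8 (47 GB) → drive 6 (remaining 17 GB)
d9 (33 GB) → drive 7 (remaining 31 GB)
d10 (51 GB) → drive 8 (remaining 13 GB)
d11 (62 GB) → drive 9 (remaining 2 GB)
d12 (29 GB) → drive 4 (remaining 2 GB)
d13 (22 GB) → drive 7 (remaining 9 GB)
d14 (27 GB) → drive 10 (remaining 37 GB)
d15 (15 GB) → drive 2 (remaining 1 GB)
d16 (54 GB) → drive 11 (remaining 10 GB)
Final drives: [40,21] [48,15] [37,25] [33,29] [60] [47] [33,22] [51] [62] [27] [54].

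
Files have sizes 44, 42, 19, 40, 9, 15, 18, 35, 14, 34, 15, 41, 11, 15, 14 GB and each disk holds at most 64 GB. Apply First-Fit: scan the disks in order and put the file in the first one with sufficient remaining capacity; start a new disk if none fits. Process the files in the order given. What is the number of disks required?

disk 1: place 44 GB, 20 GB left
disk 2: place 42 GB, 22 GB left
disk 1: place 19 GB, 1 GB left
disk 3: place 40 GB, 24 GB left
disk 2: place 9 GB, 13 GB left
disk 3: place 15 GB, 9 GB left
disk 4: place 18 GB, 46 GB left
disk 4: place 35 GB, 11 GB left
disk 5: place 14 GB, 50 GB left
disk 5: place 34 GB, 16 GB left
disk 5: place 15 GB, 1 GB left
disk 6: place 41 GB, 23 GB left
disk 2: place 11 GB, 2 GB left
disk 6: place 15 GB, 8 GB left
disk 7: place 14 GB, 50 GB left

7 disks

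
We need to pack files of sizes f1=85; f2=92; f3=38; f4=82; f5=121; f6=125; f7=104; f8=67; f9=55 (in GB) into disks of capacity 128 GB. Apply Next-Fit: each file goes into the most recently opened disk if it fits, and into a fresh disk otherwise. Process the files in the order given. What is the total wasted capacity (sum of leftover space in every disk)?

127

disk 1: place f1 (85 GB), 43 GB left
disk 2: place f2 (92 GB), 36 GB left
disk 3: place f3 (38 GB), 90 GB left
disk 3: place f4 (82 GB), 8 GB left
disk 4: place f5 (121 GB), 7 GB left
disk 5: place f6 (125 GB), 3 GB left
disk 6: place f7 (104 GB), 24 GB left
disk 7: place f8 (67 GB), 61 GB left
disk 7: place f9 (55 GB), 6 GB left
7 disks × 128 GB = 896 GB; used 769 GB; unused 127 GB.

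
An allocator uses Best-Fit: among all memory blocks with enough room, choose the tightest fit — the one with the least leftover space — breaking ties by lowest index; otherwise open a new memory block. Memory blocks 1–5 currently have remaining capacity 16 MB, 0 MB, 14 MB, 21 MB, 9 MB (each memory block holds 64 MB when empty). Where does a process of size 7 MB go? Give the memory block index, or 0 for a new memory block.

5

Memory blocks with room: memory block 1 (16 MB), memory block 3 (14 MB), memory block 4 (21 MB), memory block 5 (9 MB).
Tightest fit is memory block 5 with 9 MB free.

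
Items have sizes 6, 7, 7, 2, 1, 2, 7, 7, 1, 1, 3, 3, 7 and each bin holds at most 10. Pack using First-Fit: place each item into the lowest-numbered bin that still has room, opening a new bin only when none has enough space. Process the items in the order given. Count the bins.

6 → bin 1 (remaining 4)
7 → bin 2 (remaining 3)
7 → bin 3 (remaining 3)
2 → bin 1 (remaining 2)
1 → bin 1 (remaining 1)
2 → bin 2 (remaining 1)
7 → bin 4 (remaining 3)
7 → bin 5 (remaining 3)
1 → bin 1 (remaining 0)
1 → bin 2 (remaining 0)
3 → bin 3 (remaining 0)
3 → bin 4 (remaining 0)
7 → bin 6 (remaining 3)
Final bins: [6,2,1,1] [7,2,1] [7,3] [7,3] [7] [7].

6 bins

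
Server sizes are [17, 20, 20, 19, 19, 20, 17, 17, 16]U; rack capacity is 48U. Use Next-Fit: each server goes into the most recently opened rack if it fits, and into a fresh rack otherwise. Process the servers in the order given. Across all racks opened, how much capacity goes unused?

75

rack 1: place 17U, 31U left
rack 1: place 20U, 11U left
rack 2: place 20U, 28U left
rack 2: place 19U, 9U left
rack 3: place 19U, 29U left
rack 3: place 20U, 9U left
rack 4: place 17U, 31U left
rack 4: place 17U, 14U left
rack 5: place 16U, 32U left
5 racks × 48U = 240U; used 165U; unused 75U.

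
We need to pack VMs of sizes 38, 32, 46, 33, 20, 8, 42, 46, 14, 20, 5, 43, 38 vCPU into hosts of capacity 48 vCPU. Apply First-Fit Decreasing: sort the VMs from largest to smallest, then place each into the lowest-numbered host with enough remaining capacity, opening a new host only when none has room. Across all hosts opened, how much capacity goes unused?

Sorted descending: 46, 46, 43, 42, 38, 38, 33, 32, 20, 20, 14, 8, 5.
46 vCPU → host 1 (remaining 2 vCPU)
46 vCPU → host 2 (remaining 2 vCPU)
43 vCPU → host 3 (remaining 5 vCPU)
42 vCPU → host 4 (remaining 6 vCPU)
38 vCPU → host 5 (remaining 10 vCPU)
38 vCPU → host 6 (remaining 10 vCPU)
33 vCPU → host 7 (remaining 15 vCPU)
32 vCPU → host 8 (remaining 16 vCPU)
20 vCPU → host 9 (remaining 28 vCPU)
20 vCPU → host 9 (remaining 8 vCPU)
14 vCPU → host 7 (remaining 1 vCPU)
8 vCPU → host 5 (remaining 2 vCPU)
5 vCPU → host 3 (remaining 0 vCPU)
9 hosts × 48 vCPU = 432 vCPU; used 385 vCPU; unused 47 vCPU.

47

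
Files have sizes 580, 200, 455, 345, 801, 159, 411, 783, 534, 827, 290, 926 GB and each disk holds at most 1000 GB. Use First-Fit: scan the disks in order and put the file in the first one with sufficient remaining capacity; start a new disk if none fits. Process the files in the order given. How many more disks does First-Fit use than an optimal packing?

1

First-Fit: [580,200,159] [455,345] [801] [411,534] [783] [827] [290] [926] → 8 disks.
Total size 6311 GB; any packing needs at least ⌈6311/1000⌉ = 7 disks.
An optimal packing achieves that bound: [926] [827,159] [801] [783,200] [580,411] [534,455] [345,290] → 7 disks.
Excess: 8 − 7 = 1.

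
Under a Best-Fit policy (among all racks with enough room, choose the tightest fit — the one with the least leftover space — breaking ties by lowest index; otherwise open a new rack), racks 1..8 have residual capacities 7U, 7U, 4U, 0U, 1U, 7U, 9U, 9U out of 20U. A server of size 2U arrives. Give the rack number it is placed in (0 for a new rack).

Racks with room: rack 1 (7U), rack 2 (7U), rack 3 (4U), rack 6 (7U), rack 7 (9U), rack 8 (9U).
Tightest fit is rack 3 with 4U free.

3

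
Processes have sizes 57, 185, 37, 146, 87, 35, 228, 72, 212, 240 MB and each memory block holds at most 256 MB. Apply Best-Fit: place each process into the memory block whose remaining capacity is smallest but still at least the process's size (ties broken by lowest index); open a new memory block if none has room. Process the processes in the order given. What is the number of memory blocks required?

6

memory block 1: place 57 MB, 199 MB left
memory block 1: place 185 MB, 14 MB left
memory block 2: place 37 MB, 219 MB left
memory block 2: place 146 MB, 73 MB left
memory block 3: place 87 MB, 169 MB left
memory block 2: place 35 MB, 38 MB left
memory block 4: place 228 MB, 28 MB left
memory block 3: place 72 MB, 97 MB left
memory block 5: place 212 MB, 44 MB left
memory block 6: place 240 MB, 16 MB left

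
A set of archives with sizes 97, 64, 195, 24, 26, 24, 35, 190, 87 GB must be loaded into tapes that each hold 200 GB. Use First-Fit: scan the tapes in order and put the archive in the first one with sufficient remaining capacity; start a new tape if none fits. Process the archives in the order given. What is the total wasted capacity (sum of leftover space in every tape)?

Put 97 GB in tape 1; 103 GB remain.
Put 64 GB in tape 1; 39 GB remain.
Put 195 GB in tape 2; 5 GB remain.
Put 24 GB in tape 1; 15 GB remain.
Put 26 GB in tape 3; 174 GB remain.
Put 24 GB in tape 3; 150 GB remain.
Put 35 GB in tape 3; 115 GB remain.
Put 190 GB in tape 4; 10 GB remain.
Put 87 GB in tape 3; 28 GB remain.
4 tapes × 200 GB = 800 GB; used 742 GB; unused 58 GB.

58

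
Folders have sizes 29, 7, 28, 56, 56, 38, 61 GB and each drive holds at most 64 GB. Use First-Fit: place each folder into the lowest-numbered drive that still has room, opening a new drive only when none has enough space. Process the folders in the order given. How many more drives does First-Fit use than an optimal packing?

0

First-Fit: [29,7,28] [56] [56] [38] [61] → 5 drives.
Total size 275 GB; any packing needs at least ⌈275/64⌉ = 5 drives.
So 5 is already optimal.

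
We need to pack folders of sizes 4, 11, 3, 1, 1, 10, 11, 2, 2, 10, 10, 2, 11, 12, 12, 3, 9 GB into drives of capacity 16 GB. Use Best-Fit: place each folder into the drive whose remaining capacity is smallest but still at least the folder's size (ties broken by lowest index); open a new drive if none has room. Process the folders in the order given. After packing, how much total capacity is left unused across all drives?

30

Put 4 GB in drive 1; 12 GB remain.
Put 11 GB in drive 1; 1 GB remain.
Put 3 GB in drive 2; 13 GB remain.
Put 1 GB in drive 1; 0 GB remain.
Put 1 GB in drive 2; 12 GB remain.
Put 10 GB in drive 2; 2 GB remain.
Put 11 GB in drive 3; 5 GB remain.
Put 2 GB in drive 2; 0 GB remain.
Put 2 GB in drive 3; 3 GB remain.
Put 10 GB in drive 4; 6 GB remain.
Put 10 GB in drive 5; 6 GB remain.
Put 2 GB in drive 3; 1 GB remain.
Put 11 GB in drive 6; 5 GB remain.
Put 12 GB in drive 7; 4 GB remain.
Put 12 GB in drive 8; 4 GB remain.
Put 3 GB in drive 7; 1 GB remain.
Put 9 GB in drive 9; 7 GB remain.
9 drives × 16 GB = 144 GB; used 114 GB; unused 30 GB.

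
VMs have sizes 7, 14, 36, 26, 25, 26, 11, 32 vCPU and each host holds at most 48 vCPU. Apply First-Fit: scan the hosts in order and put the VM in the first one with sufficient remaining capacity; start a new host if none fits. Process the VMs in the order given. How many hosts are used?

Put 7 vCPU in host 1; 41 vCPU remain.
Put 14 vCPU in host 1; 27 vCPU remain.
Put 36 vCPU in host 2; 12 vCPU remain.
Put 26 vCPU in host 1; 1 vCPU remain.
Put 25 vCPU in host 3; 23 vCPU remain.
Put 26 vCPU in host 4; 22 vCPU remain.
Put 11 vCPU in host 2; 1 vCPU remain.
Put 32 vCPU in host 5; 16 vCPU remain.
Final hosts: [7,14,26] [36,11] [25] [26] [32].

5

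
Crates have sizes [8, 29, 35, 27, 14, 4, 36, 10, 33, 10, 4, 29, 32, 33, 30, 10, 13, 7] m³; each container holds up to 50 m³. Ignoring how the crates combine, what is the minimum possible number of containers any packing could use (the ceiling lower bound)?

8

Total size = 8 + 29 + 35 + 27 + 14 + 4 + 36 + 10 + 33 + 10 + 4 + 29 + 32 + 33 + 30 + 10 + 13 + 7 = 364 m³.
⌈364 / 50⌉ = 8.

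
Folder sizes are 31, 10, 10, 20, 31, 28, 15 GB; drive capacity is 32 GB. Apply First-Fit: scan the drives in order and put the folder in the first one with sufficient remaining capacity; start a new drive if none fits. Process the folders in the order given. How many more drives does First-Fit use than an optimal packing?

First-Fit: [31] [10,10] [20] [31] [28] [15] → 6 drives.
Total size 145 GB; any packing needs at least ⌈145/32⌉ = 5 drives.
An optimal packing achieves that bound: [31] [31] [28] [20,10] [15,10] → 5 drives.
Excess: 6 − 5 = 1.

1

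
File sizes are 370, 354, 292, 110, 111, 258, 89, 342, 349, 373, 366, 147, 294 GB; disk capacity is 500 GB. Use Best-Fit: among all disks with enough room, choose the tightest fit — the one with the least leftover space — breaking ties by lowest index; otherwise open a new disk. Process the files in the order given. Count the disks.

9

Put 370 GB in disk 1; 130 GB remain.
Put 354 GB in disk 2; 146 GB remain.
Put 292 GB in disk 3; 208 GB remain.
Put 110 GB in disk 1; 20 GB remain.
Put 111 GB in disk 2; 35 GB remain.
Put 258 GB in disk 4; 242 GB remain.
Put 89 GB in disk 3; 119 GB remain.
Put 342 GB in disk 5; 158 GB remain.
Put 349 GB in disk 6; 151 GB remain.
Put 373 GB in disk 7; 127 GB remain.
Put 366 GB in disk 8; 134 GB remain.
Put 147 GB in disk 6; 4 GB remain.
Put 294 GB in disk 9; 206 GB remain.
Final disks: [370,110] [354,111] [292,89] [258] [342] [349,147] [373] [366] [294].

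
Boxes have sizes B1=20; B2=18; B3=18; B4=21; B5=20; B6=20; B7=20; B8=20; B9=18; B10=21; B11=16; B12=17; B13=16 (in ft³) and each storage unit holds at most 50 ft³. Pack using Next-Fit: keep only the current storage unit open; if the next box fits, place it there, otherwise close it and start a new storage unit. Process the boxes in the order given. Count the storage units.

storage unit 1: place B1 (20 ft³), 30 ft³ left
storage unit 1: place B2 (18 ft³), 12 ft³ left
storage unit 2: place B3 (18 ft³), 32 ft³ left
storage unit 2: place B4 (21 ft³), 11 ft³ left
storage unit 3: place B5 (20 ft³), 30 ft³ left
storage unit 3: place B6 (20 ft³), 10 ft³ left
storage unit 4: place B7 (20 ft³), 30 ft³ left
storage unit 4: place B8 (20 ft³), 10 ft³ left
storage unit 5: place B9 (18 ft³), 32 ft³ left
storage unit 5: place B10 (21 ft³), 11 ft³ left
storage unit 6: place B11 (16 ft³), 34 ft³ left
storage unit 6: place B12 (17 ft³), 17 ft³ left
storage unit 6: place B13 (16 ft³), 1 ft³ left
Final storage units: [20,18] [18,21] [20,20] [20,20] [18,21] [16,17,16].

6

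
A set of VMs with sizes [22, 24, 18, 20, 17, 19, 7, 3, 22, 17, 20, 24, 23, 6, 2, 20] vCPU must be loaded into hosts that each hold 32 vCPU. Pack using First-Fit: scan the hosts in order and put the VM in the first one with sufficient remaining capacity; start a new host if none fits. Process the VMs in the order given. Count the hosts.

host 1: place 22 vCPU, 10 vCPU left
host 2: place 24 vCPU, 8 vCPU left
host 3: place 18 vCPU, 14 vCPU left
host 4: place 20 vCPU, 12 vCPU left
host 5: place 17 vCPU, 15 vCPU left
host 6: place 19 vCPU, 13 vCPU left
host 1: place 7 vCPU, 3 vCPU left
host 1: place 3 vCPU, 0 vCPU left
host 7: place 22 vCPU, 10 vCPU left
host 8: place 17 vCPU, 15 vCPU left
host 9: place 20 vCPU, 12 vCPU left
host 10: place 24 vCPU, 8 vCPU left
host 11: place 23 vCPU, 9 vCPU left
host 2: place 6 vCPU, 2 vCPU left
host 2: place 2 vCPU, 0 vCPU left
host 12: place 20 vCPU, 12 vCPU left
Final hosts: [22,7,3] [24,6,2] [18] [20] [17] [19] [22] [17] [20] [24] [23] [20].

12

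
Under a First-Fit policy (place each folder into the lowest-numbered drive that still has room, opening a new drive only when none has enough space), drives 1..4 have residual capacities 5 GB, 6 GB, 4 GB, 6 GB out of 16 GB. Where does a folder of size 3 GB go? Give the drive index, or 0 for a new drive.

1

Drives with room: drive 1 (5 GB), drive 2 (6 GB), drive 3 (4 GB), drive 4 (6 GB).
The first with room is drive 1.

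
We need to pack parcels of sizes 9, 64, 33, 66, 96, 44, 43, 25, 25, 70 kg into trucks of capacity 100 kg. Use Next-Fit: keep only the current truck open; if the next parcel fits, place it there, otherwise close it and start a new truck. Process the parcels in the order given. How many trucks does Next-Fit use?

truck 1: place 9 kg, 91 kg left
truck 1: place 64 kg, 27 kg left
truck 2: place 33 kg, 67 kg left
truck 2: place 66 kg, 1 kg left
truck 3: place 96 kg, 4 kg left
truck 4: place 44 kg, 56 kg left
truck 4: place 43 kg, 13 kg left
truck 5: place 25 kg, 75 kg left
truck 5: place 25 kg, 50 kg left
truck 6: place 70 kg, 30 kg left
Final trucks: [9,64] [33,66] [96] [44,43] [25,25] [70].

6 trucks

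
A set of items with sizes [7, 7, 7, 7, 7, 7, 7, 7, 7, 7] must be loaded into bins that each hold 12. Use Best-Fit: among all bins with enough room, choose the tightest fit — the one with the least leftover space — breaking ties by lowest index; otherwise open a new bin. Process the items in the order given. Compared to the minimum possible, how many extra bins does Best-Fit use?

0

Best-Fit: [7] [7] [7] [7] [7] [7] [7] [7] [7] [7] → 10 bins.
10 items exceed 6 (half the capacity), and no two of those can share a bin, so at least 10 bins are needed.
So 10 is already optimal.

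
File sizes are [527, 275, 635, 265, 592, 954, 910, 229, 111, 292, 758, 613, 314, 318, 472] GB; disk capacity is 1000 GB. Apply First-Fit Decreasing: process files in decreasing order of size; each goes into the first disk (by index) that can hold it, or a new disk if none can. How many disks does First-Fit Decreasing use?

8

Sorted descending: 954, 910, 758, 635, 613, 592, 527, 472, 318, 314, 292, 275, 265, 229, 111.
954 GB → disk 1 (remaining 46 GB)
910 GB → disk 2 (remaining 90 GB)
758 GB → disk 3 (remaining 242 GB)
635 GB → disk 4 (remaining 365 GB)
613 GB → disk 5 (remaining 387 GB)
592 GB → disk 6 (remaining 408 GB)
527 GB → disk 7 (remaining 473 GB)
472 GB → disk 7 (remaining 1 GB)
318 GB → disk 4 (remaining 47 GB)
314 GB → disk 5 (remaining 73 GB)
292 GB → disk 6 (remaining 116 GB)
275 GB → disk 8 (remaining 725 GB)
265 GB → disk 8 (remaining 460 GB)
229 GB → disk 3 (remaining 13 GB)
111 GB → disk 6 (remaining 5 GB)
Final disks: [954] [910] [758,229] [635,318] [613,314] [592,292,111] [527,472] [275,265].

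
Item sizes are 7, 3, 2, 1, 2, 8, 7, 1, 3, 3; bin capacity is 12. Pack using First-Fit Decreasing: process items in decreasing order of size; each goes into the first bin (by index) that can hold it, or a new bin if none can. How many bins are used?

Sorted descending: 8, 7, 7, 3, 3, 3, 2, 2, 1, 1.
8 → bin 1 (remaining 4)
7 → bin 2 (remaining 5)
7 → bin 3 (remaining 5)
3 → bin 1 (remaining 1)
3 → bin 2 (remaining 2)
3 → bin 3 (remaining 2)
2 → bin 2 (remaining 0)
2 → bin 3 (remaining 0)
1 → bin 1 (remaining 0)
1 → bin 4 (remaining 11)

4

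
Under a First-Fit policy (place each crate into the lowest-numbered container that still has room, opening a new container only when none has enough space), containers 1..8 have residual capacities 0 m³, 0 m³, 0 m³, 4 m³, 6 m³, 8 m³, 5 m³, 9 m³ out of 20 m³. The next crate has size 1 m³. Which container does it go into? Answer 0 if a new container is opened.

4

Containers with room: container 4 (4 m³), container 5 (6 m³), container 6 (8 m³), container 7 (5 m³), container 8 (9 m³).
The first with room is container 4.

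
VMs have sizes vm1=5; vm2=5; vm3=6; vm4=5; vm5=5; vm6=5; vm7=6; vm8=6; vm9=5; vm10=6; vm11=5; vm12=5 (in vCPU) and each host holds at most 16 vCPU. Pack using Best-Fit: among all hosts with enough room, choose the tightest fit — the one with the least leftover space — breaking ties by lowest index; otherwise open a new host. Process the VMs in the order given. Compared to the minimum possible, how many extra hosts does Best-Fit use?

Best-Fit: [5,5,6] [5,5,5] [6,6] [5,6,5] [5] → 5 hosts.
Total size 64 vCPU; any packing needs at least ⌈64/16⌉ = 4 hosts.
An optimal packing achieves that bound: [6,5,5] [6,5,5] [6,5,5] [6,5,5] → 4 hosts.
Excess: 5 − 4 = 1.

1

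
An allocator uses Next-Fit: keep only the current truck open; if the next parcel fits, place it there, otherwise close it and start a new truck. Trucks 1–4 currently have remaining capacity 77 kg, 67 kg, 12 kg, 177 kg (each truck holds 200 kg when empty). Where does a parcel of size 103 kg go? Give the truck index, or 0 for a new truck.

Next-Fit only looks at truck 4, which has 177 kg free.
103 kg fits there.

4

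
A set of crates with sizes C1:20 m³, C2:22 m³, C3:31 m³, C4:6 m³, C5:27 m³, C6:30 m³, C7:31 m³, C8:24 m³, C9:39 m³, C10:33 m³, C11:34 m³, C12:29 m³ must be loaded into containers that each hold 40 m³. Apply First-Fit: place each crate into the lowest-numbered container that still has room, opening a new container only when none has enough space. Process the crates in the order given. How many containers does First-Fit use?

11 containers

Put C1 (20 m³) in container 1; 20 m³ remain.
Put C2 (22 m³) in container 2; 18 m³ remain.
Put C3 (31 m³) in container 3; 9 m³ remain.
Put C4 (6 m³) in container 1; 14 m³ remain.
Put C5 (27 m³) in container 4; 13 m³ remain.
Put C6 (30 m³) in container 5; 10 m³ remain.
Put C7 (31 m³) in container 6; 9 m³ remain.
Put C8 (24 m³) in container 7; 16 m³ remain.
Put C9 (39 m³) in container 8; 1 m³ remain.
Put C10 (33 m³) in container 9; 7 m³ remain.
Put C11 (34 m³) in container 10; 6 m³ remain.
Put C12 (29 m³) in container 11; 11 m³ remain.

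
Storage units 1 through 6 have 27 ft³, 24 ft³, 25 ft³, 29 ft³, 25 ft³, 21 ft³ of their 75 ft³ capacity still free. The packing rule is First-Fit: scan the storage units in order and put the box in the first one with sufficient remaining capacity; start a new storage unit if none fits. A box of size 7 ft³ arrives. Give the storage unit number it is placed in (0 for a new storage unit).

Storage units with room: storage unit 1 (27 ft³), storage unit 2 (24 ft³), storage unit 3 (25 ft³), storage unit 4 (29 ft³), storage unit 5 (25 ft³), storage unit 6 (21 ft³).
The first with room is storage unit 1.

1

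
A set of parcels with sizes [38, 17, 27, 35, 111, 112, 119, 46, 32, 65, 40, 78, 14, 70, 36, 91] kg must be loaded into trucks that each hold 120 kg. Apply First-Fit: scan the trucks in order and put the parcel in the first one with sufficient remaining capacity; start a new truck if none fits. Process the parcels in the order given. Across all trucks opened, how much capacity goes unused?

149

Put 38 kg in truck 1; 82 kg remain.
Put 17 kg in truck 1; 65 kg remain.
Put 27 kg in truck 1; 38 kg remain.
Put 35 kg in truck 1; 3 kg remain.
Put 111 kg in truck 2; 9 kg remain.
Put 112 kg in truck 3; 8 kg remain.
Put 119 kg in truck 4; 1 kg remain.
Put 46 kg in truck 5; 74 kg remain.
Put 32 kg in truck 5; 42 kg remain.
Put 65 kg in truck 6; 55 kg remain.
Put 40 kg in truck 5; 2 kg remain.
Put 78 kg in truck 7; 42 kg remain.
Put 14 kg in truck 6; 41 kg remain.
Put 70 kg in truck 8; 50 kg remain.
Put 36 kg in truck 6; 5 kg remain.
Put 91 kg in truck 9; 29 kg remain.
9 trucks × 120 kg = 1080 kg; used 931 kg; unused 149 kg.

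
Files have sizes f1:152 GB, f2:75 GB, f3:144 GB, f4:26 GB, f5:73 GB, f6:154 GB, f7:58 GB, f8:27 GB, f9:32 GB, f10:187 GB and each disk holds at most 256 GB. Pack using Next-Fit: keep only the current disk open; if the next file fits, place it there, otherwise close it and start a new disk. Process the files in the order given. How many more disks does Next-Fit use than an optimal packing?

Next-Fit: [152,75] [144,26,73] [154,58,27] [32,187] → 4 disks.
Total size 928 GB; any packing needs at least ⌈928/256⌉ = 4 disks.
So 4 is already optimal.

0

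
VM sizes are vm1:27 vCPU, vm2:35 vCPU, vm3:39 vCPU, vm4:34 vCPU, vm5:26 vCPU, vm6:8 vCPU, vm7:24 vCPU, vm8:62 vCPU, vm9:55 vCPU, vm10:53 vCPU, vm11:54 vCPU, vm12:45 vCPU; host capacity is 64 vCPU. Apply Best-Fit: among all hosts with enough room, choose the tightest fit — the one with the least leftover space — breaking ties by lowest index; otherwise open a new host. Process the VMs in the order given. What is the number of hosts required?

9

vm1 (27 vCPU) → host 1 (remaining 37 vCPU)
vm2 (35 vCPU) → host 1 (remaining 2 vCPU)
vm3 (39 vCPU) → host 2 (remaining 25 vCPU)
vm4 (34 vCPU) → host 3 (remaining 30 vCPU)
vm5 (26 vCPU) → host 3 (remaining 4 vCPU)
vm6 (8 vCPU) → host 2 (remaining 17 vCPU)
vm7 (24 vCPU) → host 4 (remaining 40 vCPU)
vm8 (62 vCPU) → host 5 (remaining 2 vCPU)
vm9 (55 vCPU) → host 6 (remaining 9 vCPU)
vm10 (53 vCPU) → host 7 (remaining 11 vCPU)
vm11 (54 vCPU) → host 8 (remaining 10 vCPU)
vm12 (45 vCPU) → host 9 (remaining 19 vCPU)
Final hosts: [27,35] [39,8] [34,26] [24] [62] [55] [53] [54] [45].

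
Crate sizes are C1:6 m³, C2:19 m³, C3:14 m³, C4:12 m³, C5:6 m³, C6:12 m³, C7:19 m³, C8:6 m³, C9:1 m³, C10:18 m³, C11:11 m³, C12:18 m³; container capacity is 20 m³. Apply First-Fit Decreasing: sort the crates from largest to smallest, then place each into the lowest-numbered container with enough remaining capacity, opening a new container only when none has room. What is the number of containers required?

Sorted descending: 19, 19, 18, 18, 14, 12, 12, 11, 6, 6, 6, 1.
19 m³ → container 1 (remaining 1 m³)
19 m³ → container 2 (remaining 1 m³)
18 m³ → container 3 (remaining 2 m³)
18 m³ → container 4 (remaining 2 m³)
14 m³ → container 5 (remaining 6 m³)
12 m³ → container 6 (remaining 8 m³)
12 m³ → container 7 (remaining 8 m³)
11 m³ → container 8 (remaining 9 m³)
6 m³ → container 5 (remaining 0 m³)
6 m³ → container 6 (remaining 2 m³)
6 m³ → container 7 (remaining 2 m³)
1 m³ → container 1 (remaining 0 m³)

8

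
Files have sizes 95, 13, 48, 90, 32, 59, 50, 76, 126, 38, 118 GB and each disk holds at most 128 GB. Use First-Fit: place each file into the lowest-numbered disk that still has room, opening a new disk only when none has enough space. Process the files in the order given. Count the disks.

7 disks

95 GB → disk 1 (remaining 33 GB)
13 GB → disk 1 (remaining 20 GB)
48 GB → disk 2 (remaining 80 GB)
90 GB → disk 3 (remaining 38 GB)
32 GB → disk 2 (remaining 48 GB)
59 GB → disk 4 (remaining 69 GB)
50 GB → disk 4 (remaining 19 GB)
76 GB → disk 5 (remaining 52 GB)
126 GB → disk 6 (remaining 2 GB)
38 GB → disk 2 (remaining 10 GB)
118 GB → disk 7 (remaining 10 GB)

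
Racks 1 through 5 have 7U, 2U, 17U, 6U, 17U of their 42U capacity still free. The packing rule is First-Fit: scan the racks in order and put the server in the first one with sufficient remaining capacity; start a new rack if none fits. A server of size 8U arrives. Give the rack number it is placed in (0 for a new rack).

3

Racks with room: rack 3 (17U), rack 5 (17U).
The first with room is rack 3.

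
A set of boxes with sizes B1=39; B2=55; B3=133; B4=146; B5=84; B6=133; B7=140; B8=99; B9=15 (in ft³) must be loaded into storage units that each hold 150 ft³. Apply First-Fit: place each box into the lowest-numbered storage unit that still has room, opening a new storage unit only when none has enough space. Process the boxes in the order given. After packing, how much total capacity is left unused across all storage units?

B1 (39 ft³) → storage unit 1 (remaining 111 ft³)
B2 (55 ft³) → storage unit 1 (remaining 56 ft³)
B3 (133 ft³) → storage unit 2 (remaining 17 ft³)
B4 (146 ft³) → storage unit 3 (remaining 4 ft³)
B5 (84 ft³) → storage unit 4 (remaining 66 ft³)
B6 (133 ft³) → storage unit 5 (remaining 17 ft³)
B7 (140 ft³) → storage unit 6 (remaining 10 ft³)
B8 (99 ft³) → storage unit 7 (remaining 51 ft³)
B9 (15 ft³) → storage unit 1 (remaining 41 ft³)
7 storage units × 150 ft³ = 1050 ft³; used 844 ft³; unused 206 ft³.

206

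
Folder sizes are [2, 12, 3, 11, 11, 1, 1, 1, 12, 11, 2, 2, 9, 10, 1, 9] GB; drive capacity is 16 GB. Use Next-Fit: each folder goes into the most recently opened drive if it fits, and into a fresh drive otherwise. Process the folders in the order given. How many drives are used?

drive 1: place 2 GB, 14 GB left
drive 1: place 12 GB, 2 GB left
drive 2: place 3 GB, 13 GB left
drive 2: place 11 GB, 2 GB left
drive 3: place 11 GB, 5 GB left
drive 3: place 1 GB, 4 GB left
drive 3: place 1 GB, 3 GB left
drive 3: place 1 GB, 2 GB left
drive 4: place 12 GB, 4 GB left
drive 5: place 11 GB, 5 GB left
drive 5: place 2 GB, 3 GB left
drive 5: place 2 GB, 1 GB left
drive 6: place 9 GB, 7 GB left
drive 7: place 10 GB, 6 GB left
drive 7: place 1 GB, 5 GB left
drive 8: place 9 GB, 7 GB left

8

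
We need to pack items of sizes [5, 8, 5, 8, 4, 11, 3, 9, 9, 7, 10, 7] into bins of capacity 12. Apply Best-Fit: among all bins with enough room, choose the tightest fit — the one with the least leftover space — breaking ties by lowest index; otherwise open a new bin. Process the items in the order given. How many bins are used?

bin 1: place 5, 7 left
bin 2: place 8, 4 left
bin 1: place 5, 2 left
bin 3: place 8, 4 left
bin 2: place 4, 0 left
bin 4: place 11, 1 left
bin 3: place 3, 1 left
bin 5: place 9, 3 left
bin 6: place 9, 3 left
bin 7: place 7, 5 left
bin 8: place 10, 2 left
bin 9: place 7, 5 left

9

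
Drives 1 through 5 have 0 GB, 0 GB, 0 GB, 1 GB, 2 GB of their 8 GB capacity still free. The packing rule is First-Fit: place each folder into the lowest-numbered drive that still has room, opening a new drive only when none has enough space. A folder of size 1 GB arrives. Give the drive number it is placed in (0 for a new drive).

Drives with room: drive 4 (1 GB), drive 5 (2 GB).
The first with room is drive 4.

4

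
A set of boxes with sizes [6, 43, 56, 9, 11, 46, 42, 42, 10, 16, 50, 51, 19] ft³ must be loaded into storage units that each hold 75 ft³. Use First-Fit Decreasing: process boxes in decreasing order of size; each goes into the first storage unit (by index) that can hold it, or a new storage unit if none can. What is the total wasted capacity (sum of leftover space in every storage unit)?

Sorted descending: 56, 51, 50, 46, 43, 42, 42, 19, 16, 11, 10, 9, 6.
56 ft³ → storage unit 1 (remaining 19 ft³)
51 ft³ → storage unit 2 (remaining 24 ft³)
50 ft³ → storage unit 3 (remaining 25 ft³)
46 ft³ → storage unit 4 (remaining 29 ft³)
43 ft³ → storage unit 5 (remaining 32 ft³)
42 ft³ → storage unit 6 (remaining 33 ft³)
42 ft³ → storage unit 7 (remaining 33 ft³)
19 ft³ → storage unit 1 (remaining 0 ft³)
16 ft³ → storage unit 2 (remaining 8 ft³)
11 ft³ → storage unit 3 (remaining 14 ft³)
10 ft³ → storage unit 3 (remaining 4 ft³)
9 ft³ → storage unit 4 (remaining 20 ft³)
6 ft³ → storage unit 2 (remaining 2 ft³)
7 storage units × 75 ft³ = 525 ft³; used 401 ft³; unused 124 ft³.

124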